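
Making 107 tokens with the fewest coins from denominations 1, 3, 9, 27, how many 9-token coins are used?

2

107 − 3×27→26 − 2×9→8 − 2×3→2 − 2×1→0
Count of 9: 2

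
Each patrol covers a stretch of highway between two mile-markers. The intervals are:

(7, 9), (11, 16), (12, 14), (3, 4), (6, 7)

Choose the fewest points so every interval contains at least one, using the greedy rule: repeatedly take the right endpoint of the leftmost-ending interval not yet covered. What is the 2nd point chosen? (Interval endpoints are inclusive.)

By right end: [3,4]  [6,7]  [7,9]  [12,14]  [11,16]
[3,4] uncovered → point at 4; [6,7] uncovered → point at 7; [12,14] uncovered → point at 14.
Points: 4, 7, 14 (3 total).

7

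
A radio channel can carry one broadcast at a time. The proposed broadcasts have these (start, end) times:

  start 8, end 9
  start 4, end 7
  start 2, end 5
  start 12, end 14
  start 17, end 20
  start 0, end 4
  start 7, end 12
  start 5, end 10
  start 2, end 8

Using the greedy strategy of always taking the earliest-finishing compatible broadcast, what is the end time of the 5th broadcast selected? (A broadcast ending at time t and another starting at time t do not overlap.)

20

Order by finish time; keep every interval that doesn't clash with the previous kept one.
Sorted by end: (0,4)  (2,5)  (4,7)  (2,8)  (8,9)  (5,10)  (7,12)  (12,14)  (17,20)
take (0,4); skip (2,5); take (4,7); skip (2,8); take (8,9); skip (5,10); take (12,14); take (17,20).
Selected: (0,4) (4,7) (8,9) (12,14) (17,20)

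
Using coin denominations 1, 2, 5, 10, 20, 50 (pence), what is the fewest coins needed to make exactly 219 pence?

8

219 − 4×50→19 − 1×10→9 − 1×5→4 − 2×2→0
Total coins = 4 + 1 + 1 + 2 = 8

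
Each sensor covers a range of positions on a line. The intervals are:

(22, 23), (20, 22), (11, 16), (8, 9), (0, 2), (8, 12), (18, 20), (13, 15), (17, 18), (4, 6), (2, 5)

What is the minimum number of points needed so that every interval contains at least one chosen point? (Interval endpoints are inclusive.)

6

Sorted: [0,2] [2,5] [4,6] [8,9] [8,12] [13,15] [11,16] [17,18] [18,20] [20,22] [22,23]
{[0,2],[2,5]} hit by 2; {[4,6]} hit by 6; {[8,9],[8,12]} hit by 9; {[13,15],[11,16]} hit by 15; {[17,18],[18,20]} hit by 18; {[20,22],[22,23]} hit by 22.
Points: 2, 6, 9, 15, 18, 22 (6 total).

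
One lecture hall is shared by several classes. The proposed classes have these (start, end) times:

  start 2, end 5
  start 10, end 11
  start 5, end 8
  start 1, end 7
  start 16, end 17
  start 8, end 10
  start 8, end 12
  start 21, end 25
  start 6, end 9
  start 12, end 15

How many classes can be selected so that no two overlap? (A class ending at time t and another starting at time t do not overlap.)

Order by finish time; keep every interval that doesn't clash with the previous kept one.
Sorted by end: (2,5)  (1,7)  (5,8)  (6,9)  (8,10)  (10,11)  (8,12)  (12,15)  (16,17)  (21,25)
take (2,5); skip (1,7); take (5,8); take (8,10); take (10,11); take (12,15); take (16,17); take (21,25).
Selected 7 classes.

7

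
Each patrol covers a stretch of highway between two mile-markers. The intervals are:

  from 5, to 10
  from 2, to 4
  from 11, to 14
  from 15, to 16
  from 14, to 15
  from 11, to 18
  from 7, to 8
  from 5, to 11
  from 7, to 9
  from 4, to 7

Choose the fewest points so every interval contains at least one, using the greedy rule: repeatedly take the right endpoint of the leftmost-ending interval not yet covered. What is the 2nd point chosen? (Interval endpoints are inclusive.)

8

Process intervals by earliest right end; each time one isn't hit yet, stab at its right endpoint.
By right end: [2,4]  [4,7]  [7,8]  [7,9]  [5,10]  [5,11]  [11,14]  [14,15]  [15,16]  [11,18]
[2,4] uncovered → point at 4; [7,8] uncovered → point at 8; [11,14] uncovered → point at 14; [15,16] uncovered → point at 16.
Points: 4, 8, 14, 16 (4 total).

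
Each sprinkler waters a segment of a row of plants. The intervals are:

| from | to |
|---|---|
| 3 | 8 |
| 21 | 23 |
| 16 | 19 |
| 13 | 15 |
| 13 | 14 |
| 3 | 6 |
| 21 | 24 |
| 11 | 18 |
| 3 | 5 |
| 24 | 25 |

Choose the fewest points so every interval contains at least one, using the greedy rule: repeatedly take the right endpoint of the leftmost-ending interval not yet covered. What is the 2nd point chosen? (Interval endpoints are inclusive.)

14

Process intervals by earliest right end; each time one isn't hit yet, stab at its right endpoint.
Sorted: [3,5] [3,6] [3,8] [13,14] [13,15] [11,18] [16,19] [21,23] [21,24] [24,25]
{[3,5],[3,6],[3,8]} hit by 5; {[13,14],[13,15],[11,18]} hit by 14; {[16,19]} hit by 19; {[21,23],[21,24]} hit by 23; {[24,25]} hit by 25.
Points: 5, 14, 19, 23, 25 (5 total).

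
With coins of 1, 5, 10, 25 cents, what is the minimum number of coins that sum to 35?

Greedy: take as many of the largest coin as possible, then repeat with the remainder.
35 = 1×25 + 1×10
Total coins = 1 + 1 = 2

2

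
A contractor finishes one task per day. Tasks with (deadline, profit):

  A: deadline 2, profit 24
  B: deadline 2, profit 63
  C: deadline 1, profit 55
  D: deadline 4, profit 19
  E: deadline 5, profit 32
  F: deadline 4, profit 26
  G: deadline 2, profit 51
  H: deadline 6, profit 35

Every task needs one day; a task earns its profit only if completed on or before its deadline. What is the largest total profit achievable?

Profit order: B=63 C=55 G=51 H=35 E=32 F=26 A=24 D=19
Assign: B→slot 2, C→slot 1, G skipped, H→slot 6, E→slot 5, F→slot 4, A skipped, D→slot 3.
Slots: [1:C] [2:B] [3:D] [4:F] [5:E] [6:H]
Profit = 55 + 63 + 19 + 26 + 32 + 35 = 230

230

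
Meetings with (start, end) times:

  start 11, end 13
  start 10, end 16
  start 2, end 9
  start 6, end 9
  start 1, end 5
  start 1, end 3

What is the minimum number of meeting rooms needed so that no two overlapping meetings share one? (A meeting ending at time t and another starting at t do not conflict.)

3

Events (time:±→running): 1:+→1 1:+→2 2:+→3 … peak 3.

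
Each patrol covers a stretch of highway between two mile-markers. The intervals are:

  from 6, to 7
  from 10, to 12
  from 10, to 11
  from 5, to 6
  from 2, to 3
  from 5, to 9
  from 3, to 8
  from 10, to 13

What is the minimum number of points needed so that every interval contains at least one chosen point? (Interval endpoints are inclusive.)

3

Process intervals by earliest right end; each time one isn't hit yet, stab at its right endpoint.
By right end: [2,3]  [5,6]  [6,7]  [3,8]  [5,9]  [10,11]  [10,12]  [10,13]
[2,3] uncovered → point at 3; [5,6] uncovered → point at 6; [10,11] uncovered → point at 11.
Points: 3, 6, 11 (3 total).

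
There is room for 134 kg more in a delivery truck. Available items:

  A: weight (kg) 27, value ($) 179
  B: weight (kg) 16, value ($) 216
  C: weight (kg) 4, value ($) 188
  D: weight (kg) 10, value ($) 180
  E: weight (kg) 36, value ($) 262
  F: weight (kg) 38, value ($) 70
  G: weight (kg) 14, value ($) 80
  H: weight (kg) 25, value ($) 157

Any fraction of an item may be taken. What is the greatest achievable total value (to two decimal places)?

1265.68

Greedy by value/weight ratio, highest first.
Order: C (188/4=47.00) > D (180/10=18.00) > B (216/16=13.50) > E (262/36=7.28) > A (179/27=6.63) > H (157/25=6.28) > G (80/14=5.71) > F (70/38=1.84)
Fill: take C (4 @ 188) → take D (10 @ 180) → take B (16 @ 216) → take E (36 @ 262) → take A (27 @ 179) → take H (25 @ 157) → take G (14 @ 80) → take 2/38 of F → 3.68; 134/134 used.
Total value = 1265.68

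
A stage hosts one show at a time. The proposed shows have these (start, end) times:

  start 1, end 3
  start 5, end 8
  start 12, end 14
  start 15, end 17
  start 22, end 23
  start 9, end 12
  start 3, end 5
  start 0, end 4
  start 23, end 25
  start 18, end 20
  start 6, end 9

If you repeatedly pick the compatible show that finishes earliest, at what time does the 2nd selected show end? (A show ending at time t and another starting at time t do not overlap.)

5

Sorted by end: (1,3)  (0,4)  (3,5)  (5,8)  (6,9)  (9,12)  (12,14)  (15,17)  (18,20)  (22,23)  (23,25)
take (1,3); take (3,5); take (5,8); take (9,12); take (12,14); take (15,17); take (18,20); take (22,23); take (23,25).
Selected: (1,3) (3,5) (5,8) (9,12) (12,14) (15,17) (18,20) (22,23) (23,25)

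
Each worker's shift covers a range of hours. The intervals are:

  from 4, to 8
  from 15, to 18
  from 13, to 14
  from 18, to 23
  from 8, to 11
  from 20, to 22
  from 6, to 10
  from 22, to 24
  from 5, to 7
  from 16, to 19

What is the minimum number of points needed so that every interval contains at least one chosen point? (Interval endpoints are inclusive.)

5

By right end: [5,7]  [4,8]  [6,10]  [8,11]  [13,14]  [15,18]  [16,19]  [20,22]  [18,23]  [22,24]
[5,7] uncovered → point at 7; [8,11] uncovered → point at 11; [13,14] uncovered → point at 14; [15,18] uncovered → point at 18; [20,22] uncovered → point at 22.
Points: 7, 11, 14, 18, 22 (5 total).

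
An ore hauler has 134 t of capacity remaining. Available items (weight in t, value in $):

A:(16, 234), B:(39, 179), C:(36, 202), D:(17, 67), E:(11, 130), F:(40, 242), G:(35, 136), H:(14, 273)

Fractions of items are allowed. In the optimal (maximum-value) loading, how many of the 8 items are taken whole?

5

Order: H (273/14=19.50) > A (234/16=14.62) > E (130/11=11.82) > F (242/40=6.05) > C (202/36=5.61) > B (179/39=4.59) > D (67/17=3.94) > G (136/35=3.89)
Fill: take H (14 @ 273) → take A (16 @ 234) → take E (11 @ 130) → take F (40 @ 242) → take C (36 @ 202) → take 17/39 of B → 78.03; 134/134 used.
5 item(s) taken whole; one partial (take 17/39 of B).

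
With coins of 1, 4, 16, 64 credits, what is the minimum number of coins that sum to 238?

Use the largest denomination that fits, subtract, and repeat.
238 − 3×64→46 − 2×16→14 − 3×4→2 − 2×1→0
Total coins = 3 + 2 + 3 + 2 = 10

10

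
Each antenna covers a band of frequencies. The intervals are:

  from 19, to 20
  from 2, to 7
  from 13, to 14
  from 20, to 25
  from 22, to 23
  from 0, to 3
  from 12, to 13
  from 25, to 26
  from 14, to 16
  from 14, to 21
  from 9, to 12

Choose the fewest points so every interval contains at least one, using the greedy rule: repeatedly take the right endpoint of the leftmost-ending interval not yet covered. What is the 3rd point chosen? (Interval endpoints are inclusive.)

Sorted: [0,3] [2,7] [9,12] [12,13] [13,14] [14,16] [19,20] [14,21] [22,23] [20,25] [25,26]
{[0,3],[2,7]} hit by 3; {[9,12],[12,13]} hit by 12; {[13,14],[14,16]} hit by 14; {[19,20],[14,21]} hit by 20; {[22,23],[20,25]} hit by 23; {[25,26]} hit by 26.
Points: 3, 12, 14, 20, 23, 26 (6 total).

14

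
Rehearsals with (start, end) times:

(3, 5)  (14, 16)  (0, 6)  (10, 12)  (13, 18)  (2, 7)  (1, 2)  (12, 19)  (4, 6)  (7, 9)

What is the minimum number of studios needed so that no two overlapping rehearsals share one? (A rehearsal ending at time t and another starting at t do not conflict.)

Events (time:±→running): 0:+→1 1:+→2 2:-→1 2:+→2 3:+→3 4:+→4 … peak 4.

4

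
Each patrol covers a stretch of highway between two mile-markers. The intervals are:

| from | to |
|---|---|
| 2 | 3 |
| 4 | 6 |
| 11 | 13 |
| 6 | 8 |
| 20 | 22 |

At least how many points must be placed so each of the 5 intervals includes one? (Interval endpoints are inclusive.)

Sort by right endpoint; whenever an interval is uncovered, place a point at its right end.
Sorted: [2,3] [4,6] [6,8] [11,13] [20,22]
{[2,3]} hit by 3; {[4,6],[6,8]} hit by 6; {[11,13]} hit by 13; {[20,22]} hit by 22.
Points: 3, 6, 13, 22 (4 total).

4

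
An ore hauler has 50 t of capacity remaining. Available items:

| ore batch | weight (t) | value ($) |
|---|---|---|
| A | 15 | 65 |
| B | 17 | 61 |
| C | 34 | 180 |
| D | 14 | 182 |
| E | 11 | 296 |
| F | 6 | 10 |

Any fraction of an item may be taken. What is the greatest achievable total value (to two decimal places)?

610.35

Greedy by value/weight ratio, highest first.
Order: E (296/11=26.91) > D (182/14=13.00) > C (180/34=5.29) > A (65/15=4.33) > B (61/17=3.59) > F (10/6=1.67)
Fill: take E (11 @ 296) → take D (14 @ 182) → take 25/34 of C → 132.35; 50/50 used.
Total value = 610.35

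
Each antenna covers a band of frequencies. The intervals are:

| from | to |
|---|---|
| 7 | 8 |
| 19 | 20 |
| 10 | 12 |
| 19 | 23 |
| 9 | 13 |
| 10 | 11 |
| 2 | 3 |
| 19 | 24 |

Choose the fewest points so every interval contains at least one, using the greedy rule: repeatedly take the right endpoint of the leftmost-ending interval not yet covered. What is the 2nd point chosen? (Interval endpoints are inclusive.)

8

By right end: [2,3]  [7,8]  [10,11]  [10,12]  [9,13]  [19,20]  [19,23]  [19,24]
[2,3] uncovered → point at 3; [7,8] uncovered → point at 8; [10,11] uncovered → point at 11; [19,20] uncovered → point at 20.
Points: 3, 8, 11, 20 (4 total).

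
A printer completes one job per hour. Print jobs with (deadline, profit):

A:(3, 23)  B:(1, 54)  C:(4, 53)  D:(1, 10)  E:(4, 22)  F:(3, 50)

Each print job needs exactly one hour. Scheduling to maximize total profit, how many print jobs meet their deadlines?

4

Take jobs in profit order; each goes to the latest open slot no later than its deadline.
By profit: B(d1,54), C(d4,53), F(d3,50), A(d3,23), E(d4,22), D(d1,10)
B→slot 1; C→slot 4; F→slot 3; A→slot 2; E skipped; D skipped.
4 of 6 scheduled.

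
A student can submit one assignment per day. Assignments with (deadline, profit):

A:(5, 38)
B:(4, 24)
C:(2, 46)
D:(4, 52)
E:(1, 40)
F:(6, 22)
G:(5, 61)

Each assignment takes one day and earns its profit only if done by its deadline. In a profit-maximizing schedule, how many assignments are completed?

By profit: G(d5,61), D(d4,52), C(d2,46), E(d1,40), A(d5,38), B(d4,24), F(d6,22)
G→slot 5; D→slot 4; C→slot 2; E→slot 1; A→slot 3; B skipped; F→slot 6.
6 of 7 scheduled.

6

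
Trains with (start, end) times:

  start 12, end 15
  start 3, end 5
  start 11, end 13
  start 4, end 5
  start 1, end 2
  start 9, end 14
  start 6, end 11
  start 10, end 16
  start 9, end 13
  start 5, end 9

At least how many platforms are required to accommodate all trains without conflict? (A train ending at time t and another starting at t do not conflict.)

Count concurrent intervals with a sweep; the peak is the room count.
Events (time:±→running): 1:+→1 2:-→0 3:+→1 4:+→2 5:-→1 5:-→0 5:+→1 6:+→2 9:-→1 9:+→2 9:+→3 10:+→4 11:-→3 11:+→4 12:+→5 … peak 5.

5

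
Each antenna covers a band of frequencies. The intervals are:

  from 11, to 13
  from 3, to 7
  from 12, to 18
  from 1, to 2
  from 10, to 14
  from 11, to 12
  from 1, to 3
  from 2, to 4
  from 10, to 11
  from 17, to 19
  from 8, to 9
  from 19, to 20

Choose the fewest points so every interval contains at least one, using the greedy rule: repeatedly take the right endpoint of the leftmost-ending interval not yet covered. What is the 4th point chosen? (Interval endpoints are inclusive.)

11

Sort by right endpoint; whenever an interval is uncovered, place a point at its right end.
By right end: [1,2]  [1,3]  [2,4]  [3,7]  [8,9]  [10,11]  [11,12]  [11,13]  [10,14]  [12,18]  [17,19]  [19,20]
[1,2] uncovered → point at 2; [3,7] uncovered → point at 7; [8,9] uncovered → point at 9; [10,11] uncovered → point at 11; [12,18] uncovered → point at 18; [19,20] uncovered → point at 20.
Points: 2, 7, 9, 11, 18, 20 (6 total).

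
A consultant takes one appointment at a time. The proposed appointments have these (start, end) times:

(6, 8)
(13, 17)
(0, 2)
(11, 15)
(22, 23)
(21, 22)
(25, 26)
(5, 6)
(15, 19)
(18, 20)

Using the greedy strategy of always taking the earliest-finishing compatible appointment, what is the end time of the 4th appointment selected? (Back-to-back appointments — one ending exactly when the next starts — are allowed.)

By end time: (0,2), (5,6), (6,8), (11,15), (13,17), (15,19), (18,20), (21,22), (22,23), (25,26).
Pick (0,2); next start ≥ 2 → (5,6); next start ≥ 6 → (6,8); next start ≥ 8 → (11,15); next start ≥ 15 → (15,19); next start ≥ 19 → (21,22); next start ≥ 22 → (22,23); next start ≥ 23 → (25,26).
Selected: (0,2) (5,6) (6,8) (11,15) (15,19) (21,22) (22,23) (25,26)

15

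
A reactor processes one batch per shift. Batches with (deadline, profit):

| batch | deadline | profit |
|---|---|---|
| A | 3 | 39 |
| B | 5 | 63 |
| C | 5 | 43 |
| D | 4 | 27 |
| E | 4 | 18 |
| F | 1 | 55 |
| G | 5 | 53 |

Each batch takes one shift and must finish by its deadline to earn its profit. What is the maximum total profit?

253

Take jobs in profit order; each goes to the latest open slot no later than its deadline.
Profit order: B=63 F=55 G=53 C=43 A=39 D=27 E=18
Assign: B→slot 5, F→slot 1, G→slot 4, C→slot 3, A→slot 2, D skipped, E skipped.
Slots: [1:F] [2:A] [3:C] [4:G] [5:B]
Profit = 55 + 39 + 43 + 53 + 63 = 253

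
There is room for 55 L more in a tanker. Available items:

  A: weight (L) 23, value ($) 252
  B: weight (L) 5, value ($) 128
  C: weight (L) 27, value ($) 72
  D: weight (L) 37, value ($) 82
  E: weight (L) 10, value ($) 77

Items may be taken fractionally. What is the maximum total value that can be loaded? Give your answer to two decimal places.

502.33

Sort by value per unit weight and fill in that order.
Ratios (sorted): B 25.60, A 10.96, E 7.70, C 2.67, D 2.22
take B (5 @ 128); take A (23 @ 252); take E (10 @ 77); take 17/27 of C → 45.33. Capacity used 55/55.
Total value = 502.33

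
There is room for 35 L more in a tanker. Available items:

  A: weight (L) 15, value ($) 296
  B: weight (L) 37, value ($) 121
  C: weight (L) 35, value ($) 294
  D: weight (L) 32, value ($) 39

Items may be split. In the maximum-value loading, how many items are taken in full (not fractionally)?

1

Sort by value per unit weight and fill in that order.
Ratios (sorted): A 19.73, C 8.40, B 3.27, D 1.22
take A (15 @ 296); take 20/35 of C → 168.00. Capacity used 35/35.
1 item(s) taken whole; one partial (take 20/35 of C).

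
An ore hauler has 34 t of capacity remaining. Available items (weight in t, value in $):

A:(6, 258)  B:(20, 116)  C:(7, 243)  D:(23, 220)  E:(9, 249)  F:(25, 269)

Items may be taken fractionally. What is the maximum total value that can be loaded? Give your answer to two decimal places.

879.12

Greedy by value/weight ratio, highest first.
Order: A (258/6=43.00) > C (243/7=34.71) > E (249/9=27.67) > F (269/25=10.76) > D (220/23=9.57) > B (116/20=5.80)
Fill: take A (6 @ 258) → take C (7 @ 243) → take E (9 @ 249) → take 12/25 of F → 129.12; 34/34 used.
Total value = 879.12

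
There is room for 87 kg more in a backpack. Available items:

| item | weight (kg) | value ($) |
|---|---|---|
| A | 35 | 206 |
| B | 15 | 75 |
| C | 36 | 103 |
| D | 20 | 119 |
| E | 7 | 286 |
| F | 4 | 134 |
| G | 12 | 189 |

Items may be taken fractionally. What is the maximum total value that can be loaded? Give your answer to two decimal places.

Greedy by value/weight ratio, highest first.
Order: E (286/7=40.86) > F (134/4=33.50) > G (189/12=15.75) > D (119/20=5.95) > A (206/35=5.89) > B (75/15=5.00) > C (103/36=2.86)
Fill: take E (7 @ 286) → take F (4 @ 134) → take G (12 @ 189) → take D (20 @ 119) → take A (35 @ 206) → take 9/15 of B → 45.00; 87/87 used.
Total value = 979.00

979.00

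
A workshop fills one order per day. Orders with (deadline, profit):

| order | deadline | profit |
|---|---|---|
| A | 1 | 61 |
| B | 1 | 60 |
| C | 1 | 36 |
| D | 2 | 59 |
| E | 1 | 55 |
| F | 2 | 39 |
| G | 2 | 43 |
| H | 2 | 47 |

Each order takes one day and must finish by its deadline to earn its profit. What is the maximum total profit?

Take jobs in profit order; each goes to the latest open slot no later than its deadline.
By profit: A(d1,61), B(d1,60), D(d2,59), E(d1,55), H(d2,47), G(d2,43), F(d2,39), C(d1,36)
A→slot 1; B skipped; D→slot 2; E skipped; H skipped; G skipped; F skipped; C skipped.
Profit = 61 + 59 = 120

120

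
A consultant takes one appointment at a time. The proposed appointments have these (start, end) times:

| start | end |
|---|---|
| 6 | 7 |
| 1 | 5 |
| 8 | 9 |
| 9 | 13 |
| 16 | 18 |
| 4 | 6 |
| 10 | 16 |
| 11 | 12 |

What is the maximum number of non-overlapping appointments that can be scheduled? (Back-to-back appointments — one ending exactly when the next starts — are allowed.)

Sorted by end: (1,5)  (4,6)  (6,7)  (8,9)  (11,12)  (9,13)  (10,16)  (16,18)
take (1,5); take (6,7); take (8,9); take (11,12); take (16,18).
Selected 5 appointments.

5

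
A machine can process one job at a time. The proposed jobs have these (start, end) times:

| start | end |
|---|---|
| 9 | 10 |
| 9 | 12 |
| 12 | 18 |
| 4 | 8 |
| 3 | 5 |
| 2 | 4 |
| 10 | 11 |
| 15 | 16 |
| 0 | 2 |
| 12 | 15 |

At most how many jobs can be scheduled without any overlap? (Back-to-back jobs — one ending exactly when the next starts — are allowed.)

7

Order by finish time; keep every interval that doesn't clash with the previous kept one.
Sorted by end: (0,2)  (2,4)  (3,5)  (4,8)  (9,10)  (10,11)  (9,12)  (12,15)  (15,16)  (12,18)
take (0,2); take (2,4); take (4,8); take (9,10); take (10,11); take (12,15); take (15,16); skip (12,18).
Selected 7 jobs.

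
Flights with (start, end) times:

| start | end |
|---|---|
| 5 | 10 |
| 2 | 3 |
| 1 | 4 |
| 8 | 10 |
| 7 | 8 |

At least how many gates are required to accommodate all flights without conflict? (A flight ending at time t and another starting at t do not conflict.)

The answer is the maximum number of intervals overlapping at any instant.
Events (time:±→running): 1:+→1 2:+→2 … peak 2.

2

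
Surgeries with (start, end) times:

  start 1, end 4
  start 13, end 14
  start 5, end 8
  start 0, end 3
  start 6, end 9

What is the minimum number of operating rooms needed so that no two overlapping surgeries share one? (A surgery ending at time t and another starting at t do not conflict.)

The answer is the maximum number of intervals overlapping at any instant.
Events (time:±→running): 0:+→1 1:+→2 … peak 2.

2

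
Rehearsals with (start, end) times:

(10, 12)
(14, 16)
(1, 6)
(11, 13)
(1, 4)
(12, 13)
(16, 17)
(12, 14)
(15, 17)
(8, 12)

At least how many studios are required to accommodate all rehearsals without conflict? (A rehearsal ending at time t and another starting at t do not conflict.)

3

Count concurrent intervals with a sweep; the peak is the room count.
starts: [1, 1, 8, 10, 11, 12, 12, 14, 15, 16]
ends:   [4, 6, 12, 12, 13, 13, 14, 16, 17, 17]
s1→1 s1→2 e4→1 e6→0 s8→1 s10→2 s11→3  — peak 3.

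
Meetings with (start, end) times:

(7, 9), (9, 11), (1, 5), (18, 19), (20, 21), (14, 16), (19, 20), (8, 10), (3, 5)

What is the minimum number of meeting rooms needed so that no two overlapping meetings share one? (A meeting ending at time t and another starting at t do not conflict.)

2

Count concurrent intervals with a sweep; the peak is the room count.
Events (time:±→running): 1:+→1 3:+→2 … peak 2.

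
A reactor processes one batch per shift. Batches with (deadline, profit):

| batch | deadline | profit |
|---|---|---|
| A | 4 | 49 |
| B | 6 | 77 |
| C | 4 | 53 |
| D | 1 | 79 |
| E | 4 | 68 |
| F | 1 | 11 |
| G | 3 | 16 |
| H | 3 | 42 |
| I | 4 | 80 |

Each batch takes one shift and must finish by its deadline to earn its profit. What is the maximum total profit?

Sort by profit descending; place each in the latest free slot ≤ its deadline.
By profit: I(d4,80), D(d1,79), B(d6,77), E(d4,68), C(d4,53), A(d4,49), H(d3,42), G(d3,16), F(d1,11)
I→slot 4; D→slot 1; B→slot 6; E→slot 3; C→slot 2; A skipped; H skipped; G skipped; F skipped.
Profit = 79 + 53 + 68 + 80 + 77 = 357

357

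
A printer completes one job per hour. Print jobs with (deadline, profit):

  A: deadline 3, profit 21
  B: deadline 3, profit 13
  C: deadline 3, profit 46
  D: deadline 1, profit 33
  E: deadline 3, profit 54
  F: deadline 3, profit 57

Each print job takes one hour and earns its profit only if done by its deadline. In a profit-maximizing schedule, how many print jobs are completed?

Sort by profit descending; place each in the latest free slot ≤ its deadline.
Profit order: F=57 E=54 C=46 D=33 A=21 B=13
Assign: F→slot 3, E→slot 2, C→slot 1, D skipped, A skipped, B skipped.
Slots: [1:C] [2:E] [3:F]
3 of 6 scheduled.

3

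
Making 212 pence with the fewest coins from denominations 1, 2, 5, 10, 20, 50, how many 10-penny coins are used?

Greedy: take as many of the largest coin as possible, then repeat with the remainder.
212 − 4×50→12 − 1×10→2 − 1×2→0
Count of 10: 1

1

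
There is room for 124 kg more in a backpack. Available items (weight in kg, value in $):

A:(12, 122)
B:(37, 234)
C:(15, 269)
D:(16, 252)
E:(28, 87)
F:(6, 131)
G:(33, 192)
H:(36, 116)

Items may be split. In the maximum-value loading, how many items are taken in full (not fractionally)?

Greedy by value/weight ratio, highest first.
Order: F (131/6=21.83) > C (269/15=17.93) > D (252/16=15.75) > A (122/12=10.17) > B (234/37=6.32) > G (192/33=5.82) > H (116/36=3.22) > E (87/28=3.11)
Fill: take F (6 @ 131) → take C (15 @ 269) → take D (16 @ 252) → take A (12 @ 122) → take B (37 @ 234) → take G (33 @ 192) → take 5/36 of H → 16.11; 124/124 used.
6 item(s) taken whole; one partial (take 5/36 of H).

6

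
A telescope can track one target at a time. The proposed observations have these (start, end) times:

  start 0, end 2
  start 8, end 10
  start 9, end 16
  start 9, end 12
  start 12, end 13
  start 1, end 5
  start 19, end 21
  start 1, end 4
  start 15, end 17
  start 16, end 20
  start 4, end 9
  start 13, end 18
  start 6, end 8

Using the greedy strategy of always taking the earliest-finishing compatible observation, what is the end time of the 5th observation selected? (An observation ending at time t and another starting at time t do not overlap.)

17

Sort by end time and greedily take each interval whose start is ≥ the last chosen end.
Sorted by end: (0,2)  (1,4)  (1,5)  (6,8)  (4,9)  (8,10)  (9,12)  (12,13)  (9,16)  (15,17)  (13,18)  (16,20)  (19,21)
take (0,2); skip (1,4); skip (1,5); take (6,8); take (8,10); take (12,13); take (15,17); skip (16,20); take (19,21).
Selected: (0,2) (6,8) (8,10) (12,13) (15,17) (19,21)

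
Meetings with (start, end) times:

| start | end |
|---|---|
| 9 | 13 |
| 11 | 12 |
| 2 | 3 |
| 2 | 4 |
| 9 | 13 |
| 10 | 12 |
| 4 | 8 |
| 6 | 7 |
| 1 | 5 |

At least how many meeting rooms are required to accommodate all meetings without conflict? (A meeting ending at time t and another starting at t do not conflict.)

The answer is the maximum number of intervals overlapping at any instant.
Events (time:±→running): 1:+→1 2:+→2 2:+→3 3:-→2 4:-→1 4:+→2 5:-→1 6:+→2 7:-→1 8:-→0 9:+→1 9:+→2 10:+→3 11:+→4 … peak 4.

4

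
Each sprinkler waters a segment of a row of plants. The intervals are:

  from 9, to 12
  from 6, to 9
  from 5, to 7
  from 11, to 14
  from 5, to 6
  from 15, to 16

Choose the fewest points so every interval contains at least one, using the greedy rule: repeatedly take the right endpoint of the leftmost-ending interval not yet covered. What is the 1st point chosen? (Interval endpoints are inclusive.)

Process intervals by earliest right end; each time one isn't hit yet, stab at its right endpoint.
Sorted: [5,6] [5,7] [6,9] [9,12] [11,14] [15,16]
{[5,6],[5,7],[6,9]} hit by 6; {[9,12],[11,14]} hit by 12; {[15,16]} hit by 16.
Points: 6, 12, 16 (3 total).

6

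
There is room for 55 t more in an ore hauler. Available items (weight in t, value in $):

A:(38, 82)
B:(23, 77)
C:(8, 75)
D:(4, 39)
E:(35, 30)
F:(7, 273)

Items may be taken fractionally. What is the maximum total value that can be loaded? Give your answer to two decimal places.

Sort by value per unit weight and fill in that order.
Order: F (273/7=39.00) > D (39/4=9.75) > C (75/8=9.38) > B (77/23=3.35) > A (82/38=2.16) > E (30/35=0.86)
Fill: take F (7 @ 273) → take D (4 @ 39) → take C (8 @ 75) → take B (23 @ 77) → take 13/38 of A → 28.05; 55/55 used.
Total value = 492.05

492.05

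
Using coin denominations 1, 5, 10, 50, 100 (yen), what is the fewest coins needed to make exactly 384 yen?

11

Use the largest denomination that fits, subtract, and repeat.
384 − 3×100→84 − 1×50→34 − 3×10→4 − 4×1→0
Total coins = 3 + 1 + 3 + 4 = 11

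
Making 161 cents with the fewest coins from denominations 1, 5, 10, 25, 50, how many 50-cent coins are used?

3

161 = 3×50 + 1×10 + 1×1
Count of 50: 3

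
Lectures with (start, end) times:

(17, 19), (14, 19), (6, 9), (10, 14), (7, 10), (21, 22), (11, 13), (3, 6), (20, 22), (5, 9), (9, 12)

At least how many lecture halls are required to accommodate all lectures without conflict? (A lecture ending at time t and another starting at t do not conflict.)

Events (time:±→running): 3:+→1 5:+→2 6:-→1 6:+→2 7:+→3 … peak 3.

3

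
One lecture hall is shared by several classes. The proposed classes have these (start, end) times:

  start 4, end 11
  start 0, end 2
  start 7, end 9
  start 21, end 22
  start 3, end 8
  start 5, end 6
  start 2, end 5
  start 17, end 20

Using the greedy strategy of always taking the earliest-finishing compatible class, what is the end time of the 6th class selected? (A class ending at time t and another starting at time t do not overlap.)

Order by finish time; keep every interval that doesn't clash with the previous kept one.
Sorted by end: (0,2)  (2,5)  (5,6)  (3,8)  (7,9)  (4,11)  (17,20)  (21,22)
take (0,2); take (2,5); take (5,6); take (7,9); skip (4,11); take (17,20); take (21,22).
Selected: (0,2) (2,5) (5,6) (7,9) (17,20) (21,22)

22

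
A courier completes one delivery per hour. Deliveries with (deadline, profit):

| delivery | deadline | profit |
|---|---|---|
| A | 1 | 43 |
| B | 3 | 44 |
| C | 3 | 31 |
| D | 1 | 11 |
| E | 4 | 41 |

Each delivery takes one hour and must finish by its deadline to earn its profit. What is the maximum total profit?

159

Take jobs in profit order; each goes to the latest open slot no later than its deadline.
Profit order: B=44 A=43 E=41 C=31 D=11
Assign: B→slot 3, A→slot 1, E→slot 4, C→slot 2, D skipped.
Slots: [1:A] [2:C] [3:B] [4:E]
Profit = 43 + 31 + 44 + 41 = 159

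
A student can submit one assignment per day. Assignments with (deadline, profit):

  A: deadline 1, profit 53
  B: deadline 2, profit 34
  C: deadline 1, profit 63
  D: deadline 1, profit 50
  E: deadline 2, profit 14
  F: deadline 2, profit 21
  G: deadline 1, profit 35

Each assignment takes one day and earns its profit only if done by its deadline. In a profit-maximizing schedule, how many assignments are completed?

2

Take jobs in profit order; each goes to the latest open slot no later than its deadline.
By profit: C(d1,63), A(d1,53), D(d1,50), G(d1,35), B(d2,34), F(d2,21), E(d2,14)
C→slot 1; A skipped; D skipped; G skipped; B→slot 2; F skipped; E skipped.
2 of 7 scheduled.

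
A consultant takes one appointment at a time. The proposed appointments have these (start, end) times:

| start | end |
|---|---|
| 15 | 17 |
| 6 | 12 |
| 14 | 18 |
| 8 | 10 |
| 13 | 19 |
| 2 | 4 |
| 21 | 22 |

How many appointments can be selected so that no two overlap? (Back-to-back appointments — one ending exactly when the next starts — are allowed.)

Greedy by earliest finish: after sorting by end time, pick each interval compatible with the last pick.
Sorted by end: (2,4)  (8,10)  (6,12)  (15,17)  (14,18)  (13,19)  (21,22)
take (2,4); take (8,10); skip (6,12); take (15,17); skip (13,19); take (21,22).
Selected 4 appointments.

4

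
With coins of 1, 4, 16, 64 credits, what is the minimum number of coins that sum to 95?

8

95 = 1×64 + 1×16 + 3×4 + 3×1
Total coins = 1 + 1 + 3 + 3 = 8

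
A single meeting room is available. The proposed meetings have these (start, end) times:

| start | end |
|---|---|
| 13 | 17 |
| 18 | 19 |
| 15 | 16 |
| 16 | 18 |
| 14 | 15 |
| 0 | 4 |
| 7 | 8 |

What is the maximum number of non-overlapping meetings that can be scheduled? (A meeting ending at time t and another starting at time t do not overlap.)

Greedy by earliest finish: after sorting by end time, pick each interval compatible with the last pick.
By end time: (0,4), (7,8), (14,15), (15,16), (13,17), (16,18), (18,19).
Pick (0,4); next start ≥ 4 → (7,8); next start ≥ 8 → (14,15); next start ≥ 15 → (15,16); next start ≥ 16 → (16,18); next start ≥ 18 → (18,19).
Selected 6 meetings.

6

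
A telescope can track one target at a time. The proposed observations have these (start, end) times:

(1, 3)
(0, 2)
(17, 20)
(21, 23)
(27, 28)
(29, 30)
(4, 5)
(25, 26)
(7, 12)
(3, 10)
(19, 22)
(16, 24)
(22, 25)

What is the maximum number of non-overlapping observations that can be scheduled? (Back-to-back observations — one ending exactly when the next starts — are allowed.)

Greedy by earliest finish: after sorting by end time, pick each interval compatible with the last pick.
By end time: (0,2), (1,3), (4,5), (3,10), (7,12), (17,20), (19,22), (21,23), (16,24), (22,25), (25,26), (27,28), (29,30).
Pick (0,2); next start ≥ 2 → (4,5); next start ≥ 5 → (7,12); next start ≥ 12 → (17,20); next start ≥ 20 → (21,23); next start ≥ 23 → (25,26); next start ≥ 26 → (27,28); next start ≥ 28 → (29,30).
Selected 8 observations.

8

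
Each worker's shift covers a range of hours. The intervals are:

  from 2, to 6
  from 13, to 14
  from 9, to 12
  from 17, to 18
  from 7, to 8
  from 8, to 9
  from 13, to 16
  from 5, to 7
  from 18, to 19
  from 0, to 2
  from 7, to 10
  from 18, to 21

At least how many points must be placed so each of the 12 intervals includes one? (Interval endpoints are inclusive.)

By right end: [0,2]  [2,6]  [5,7]  [7,8]  [8,9]  [7,10]  [9,12]  [13,14]  [13,16]  [17,18]  [18,19]  [18,21]
[0,2] uncovered → point at 2; [5,7] uncovered → point at 7; [8,9] uncovered → point at 9; [13,14] uncovered → point at 14; [17,18] uncovered → point at 18.
Points: 2, 7, 9, 14, 18 (5 total).

5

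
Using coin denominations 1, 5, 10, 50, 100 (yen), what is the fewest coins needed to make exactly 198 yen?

10

198 − 1×100→98 − 1×50→48 − 4×10→8 − 1×5→3 − 3×1→0
Total coins = 1 + 1 + 4 + 1 + 3 = 10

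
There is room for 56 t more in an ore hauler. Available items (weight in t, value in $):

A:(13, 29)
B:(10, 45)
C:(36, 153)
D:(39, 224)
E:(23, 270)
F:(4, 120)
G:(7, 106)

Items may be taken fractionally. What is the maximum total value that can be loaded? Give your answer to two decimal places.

Ratios (sorted): F 30.00, G 15.14, E 11.74, D 5.74, B 4.50, C 4.25, A 2.23
take F (4 @ 120); take G (7 @ 106); take E (23 @ 270); take 22/39 of D → 126.36. Capacity used 56/56.
Total value = 622.36

622.36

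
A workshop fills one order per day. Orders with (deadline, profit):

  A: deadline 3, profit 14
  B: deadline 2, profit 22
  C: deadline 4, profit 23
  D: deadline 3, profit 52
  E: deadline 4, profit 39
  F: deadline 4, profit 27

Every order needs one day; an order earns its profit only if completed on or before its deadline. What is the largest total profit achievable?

141

Profit order: D=52 E=39 F=27 C=23 B=22 A=14
Assign: D→slot 3, E→slot 4, F→slot 2, C→slot 1, B skipped, A skipped.
Slots: [1:C] [2:F] [3:D] [4:E]
Profit = 23 + 27 + 52 + 39 = 141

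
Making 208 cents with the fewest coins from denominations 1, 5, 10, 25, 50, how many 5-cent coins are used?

1

208 − 4×50→8 − 1×5→3 − 3×1→0
Count of 5: 1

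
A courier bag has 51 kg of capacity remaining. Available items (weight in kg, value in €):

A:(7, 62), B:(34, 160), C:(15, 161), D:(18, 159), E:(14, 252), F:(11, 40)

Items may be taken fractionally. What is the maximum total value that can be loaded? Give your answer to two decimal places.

Ratios (sorted): E 18.00, C 10.73, A 8.86, D 8.83, B 4.71, F 3.64
take E (14 @ 252); take C (15 @ 161); take A (7 @ 62); take 15/18 of D → 132.50. Capacity used 51/51.
Total value = 607.50

607.50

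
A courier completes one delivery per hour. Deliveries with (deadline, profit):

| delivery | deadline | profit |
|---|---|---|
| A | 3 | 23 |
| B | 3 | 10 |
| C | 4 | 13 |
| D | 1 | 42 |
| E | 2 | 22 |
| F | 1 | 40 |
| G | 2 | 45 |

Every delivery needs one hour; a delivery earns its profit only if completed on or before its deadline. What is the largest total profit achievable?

Take jobs in profit order; each goes to the latest open slot no later than its deadline.
Profit order: G=45 D=42 F=40 A=23 E=22 C=13 B=10
Assign: G→slot 2, D→slot 1, F skipped, A→slot 3, E skipped, C→slot 4, B skipped.
Slots: [1:D] [2:G] [3:A] [4:C]
Profit = 42 + 45 + 23 + 13 = 123

123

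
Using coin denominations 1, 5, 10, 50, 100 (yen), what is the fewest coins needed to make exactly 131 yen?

5

Greedy: take as many of the largest coin as possible, then repeat with the remainder.
131 − 1×100→31 − 3×10→1 − 1×1→0
Total coins = 1 + 3 + 1 = 5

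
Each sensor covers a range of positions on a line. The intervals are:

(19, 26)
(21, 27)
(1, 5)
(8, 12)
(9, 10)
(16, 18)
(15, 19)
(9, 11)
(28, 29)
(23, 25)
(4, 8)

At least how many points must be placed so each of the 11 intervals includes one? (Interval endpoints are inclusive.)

Process intervals by earliest right end; each time one isn't hit yet, stab at its right endpoint.
By right end: [1,5]  [4,8]  [9,10]  [9,11]  [8,12]  [16,18]  [15,19]  [23,25]  [19,26]  [21,27]  [28,29]
[1,5] uncovered → point at 5; [9,10] uncovered → point at 10; [16,18] uncovered → point at 18; [23,25] uncovered → point at 25; [28,29] uncovered → point at 29.
Points: 5, 10, 18, 25, 29 (5 total).

5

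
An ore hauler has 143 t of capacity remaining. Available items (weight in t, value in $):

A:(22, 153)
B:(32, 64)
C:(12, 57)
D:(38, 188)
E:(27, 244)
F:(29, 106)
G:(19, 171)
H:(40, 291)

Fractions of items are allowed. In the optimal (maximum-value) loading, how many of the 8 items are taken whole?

4

Ratios (sorted): E 9.04, G 9.00, H 7.28, A 6.95, D 4.95, C 4.75, F 3.66, B 2.00
take E (27 @ 244); take G (19 @ 171); take H (40 @ 291); take A (22 @ 153); take 35/38 of D → 173.16. Capacity used 143/143.
4 item(s) taken whole; one partial (take 35/38 of D).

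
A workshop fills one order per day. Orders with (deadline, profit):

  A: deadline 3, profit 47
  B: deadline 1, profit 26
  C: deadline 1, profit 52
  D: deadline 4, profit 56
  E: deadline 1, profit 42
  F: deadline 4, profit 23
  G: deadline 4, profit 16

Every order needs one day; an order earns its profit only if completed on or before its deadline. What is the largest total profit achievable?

178

Sort by profit descending; place each in the latest free slot ≤ its deadline.
By profit: D(d4,56), C(d1,52), A(d3,47), E(d1,42), B(d1,26), F(d4,23), G(d4,16)
D→slot 4; C→slot 1; A→slot 3; E skipped; B skipped; F→slot 2; G skipped.
Profit = 52 + 23 + 47 + 56 = 178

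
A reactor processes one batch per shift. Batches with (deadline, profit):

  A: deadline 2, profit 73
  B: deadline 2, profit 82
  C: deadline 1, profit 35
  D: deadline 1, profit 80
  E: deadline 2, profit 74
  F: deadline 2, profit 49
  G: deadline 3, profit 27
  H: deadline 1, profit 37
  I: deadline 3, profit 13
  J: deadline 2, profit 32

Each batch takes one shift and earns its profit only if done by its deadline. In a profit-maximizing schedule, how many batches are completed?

3

Profit order: B=82 D=80 E=74 A=73 F=49 H=37 C=35 J=32 G=27 I=13
Assign: B→slot 2, D→slot 1, E skipped, A skipped, F skipped, H skipped, C skipped, J skipped, G→slot 3, I skipped.
Slots: [1:D] [2:B] [3:G]
3 of 10 scheduled.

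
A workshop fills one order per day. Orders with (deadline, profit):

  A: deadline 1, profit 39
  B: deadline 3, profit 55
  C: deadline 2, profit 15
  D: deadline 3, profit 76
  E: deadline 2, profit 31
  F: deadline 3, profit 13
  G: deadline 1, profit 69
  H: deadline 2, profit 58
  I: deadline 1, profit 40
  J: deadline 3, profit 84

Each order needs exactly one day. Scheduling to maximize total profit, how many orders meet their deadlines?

Sort by profit descending; place each in the latest free slot ≤ its deadline.
Profit order: J=84 D=76 G=69 H=58 B=55 I=40 A=39 E=31 C=15 F=13
Assign: J→slot 3, D→slot 2, G→slot 1, H skipped, B skipped, I skipped, A skipped, E skipped, C skipped, F skipped.
Slots: [1:G] [2:D] [3:J]
3 of 10 scheduled.

3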